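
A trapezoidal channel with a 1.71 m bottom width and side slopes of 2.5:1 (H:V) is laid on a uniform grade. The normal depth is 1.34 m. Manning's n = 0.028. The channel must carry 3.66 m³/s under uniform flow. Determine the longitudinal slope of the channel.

S = 0.00033

With bottom width b = 1.71 m and side slope z = 2.5: A = (b + zy)y = (1.71 + 2.5×1.34)×1.34 = 6.78 m²; P = b + 2y√(1+z²) = 1.71 + 2×1.34×2.693 = 8.926 m.
Hydraulic radius R = A/P = 6.78/8.926 = 0.7596 m.
From Manning's equation, S = [nQ / (1 A R^(2/3))]² = [0.028 × 3.66 / (1 × 6.78 × 0.7596^(2/3))]² = 0.00033.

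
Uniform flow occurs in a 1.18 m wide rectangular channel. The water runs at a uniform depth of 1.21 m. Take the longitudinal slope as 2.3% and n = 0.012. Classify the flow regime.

Flow area A = b·y = 1.18 × 1.21 = 1.428 m². Wetted perimeter P = b + 2y = 1.18 + 2×1.21 = 3.6 m.
Hydraulic radius R = A/P = 1.428/3.6 = 0.3966 m.
V = (1/n) R^(2/3) √S = (1/0.012) × 0.3966^(2/3) × √0.023 = 6.822 m/s. Hydraulic depth D_h = A/T = 1.428/1.18 = 1.21 m.
Froude number Fr = V/√(g·D_h) = 6.822/√(9.81×1.21) = 1.98, which is greater than 1, so the flow is supercritical.

supercritical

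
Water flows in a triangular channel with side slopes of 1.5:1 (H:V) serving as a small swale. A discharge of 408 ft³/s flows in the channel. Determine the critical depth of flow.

y_c = 5.4 ft

At critical depth, Q² T / (g A³) = 1, i.e. A³/T = Q²/g = 408²/32.2 = 5170.
At y = 4.23 ft: A³/T = 1524 — too small.
At y = 6.86 ft: A³/T = 17090 — too large.
At y = 5.4 ft: A³/T = 5166 — close enough.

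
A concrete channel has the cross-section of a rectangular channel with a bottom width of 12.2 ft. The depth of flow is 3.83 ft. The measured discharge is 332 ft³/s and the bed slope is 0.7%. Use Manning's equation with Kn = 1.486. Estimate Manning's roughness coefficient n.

Flow area A = b·y = 12.2 × 3.83 = 46.73 ft². Wetted perimeter P = b + 2y = 12.2 + 2×3.83 = 19.86 ft.
Hydraulic radius R = A/P = 46.73/19.86 = 2.353 ft.
Rearranging Manning's equation: n = (1.486/Q) A R^(2/3) S^(1/2) = (1.486/332) × 46.73 × 2.353^(2/3) × √0.007 = 0.031.

n = 0.031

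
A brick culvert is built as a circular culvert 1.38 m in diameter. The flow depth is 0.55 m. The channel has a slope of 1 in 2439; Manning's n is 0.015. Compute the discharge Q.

For a circular section of diameter D = 1.38 m at depth y = 0.55 m, the central angle is θ = 2 arccos(1 − 2y/D) = 2.733 rad. Then A = (D²/8)(θ − sin θ) = 0.556 m² and P = Dθ/2 = 1.886 m.
Hydraulic radius R = A/P = 0.556/1.886 = 0.2948 m.
Manning's equation: Q = (1/n) A R^(2/3) S^(1/2) = (1/0.015) × 0.556 × 0.2948^(2/3) × 0.00041^(1/2) = 0.332 m³/s.

Q = 0.332 m³/s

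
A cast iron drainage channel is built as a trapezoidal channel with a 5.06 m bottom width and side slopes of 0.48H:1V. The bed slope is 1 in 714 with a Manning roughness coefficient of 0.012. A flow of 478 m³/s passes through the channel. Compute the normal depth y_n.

y_n = 8.03 m

Manning's equation rearranged: A R^(2/3) = nQ / (1·√S) = 0.012 × 478 / (√0.001401) = 153.3.
At y = 9.59 m: A R^(2/3) = 214.4 — too large.
At y = 6.03 m: A R^(2/3) = 90.73 — too small.
At y = 8.03 m: A R^(2/3) = 153.1 — ≈ 153.3.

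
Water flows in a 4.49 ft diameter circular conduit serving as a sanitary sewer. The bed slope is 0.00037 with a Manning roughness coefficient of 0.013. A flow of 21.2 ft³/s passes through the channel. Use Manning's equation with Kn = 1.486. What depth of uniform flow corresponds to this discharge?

Manning's equation rearranged: A R^(2/3) = nQ / (1.486·√S) = 0.013 × 21.2 / (1.486 × √0.00037) = 9.642.
Trying y = 2.64 ft: A R^(2/3) = 11.14 — too large.
Trying y = 2.15 ft: A R^(2/3) = 7.94 — too small.
Trying y = 2.41 ft: A R^(2/3) = 9.626 — ≈ 9.642.

y_n = 2.41 ft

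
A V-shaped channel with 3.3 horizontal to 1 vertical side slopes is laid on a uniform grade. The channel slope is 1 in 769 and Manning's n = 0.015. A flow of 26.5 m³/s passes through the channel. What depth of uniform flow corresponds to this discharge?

y_n = 1.89 m

Manning's equation rearranged: A R^(2/3) = nQ / (1·√S) = 0.015 × 26.5 / (√0.0013) = 11.02.
At y = 1.46 m: A R^(2/3) = 5.538 — too small.
At y = 2.05 m: A R^(2/3) = 13.69 — too large.
At y = 1.89 m: A R^(2/3) = 11.02 — close enough.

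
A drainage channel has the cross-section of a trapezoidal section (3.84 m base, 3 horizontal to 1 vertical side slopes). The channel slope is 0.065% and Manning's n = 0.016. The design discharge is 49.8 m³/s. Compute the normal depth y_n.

Manning's equation rearranged: A R^(2/3) = nQ / (1·√S) = 0.016 × 49.8 / (√0.00065) = 31.25.
Try y = 1.99 m: A R^(2/3) = 21.9 — too small.
Try y = 2.34 m: A R^(2/3) = 31.25 — ≈ 31.25.

y_n = 2.34 m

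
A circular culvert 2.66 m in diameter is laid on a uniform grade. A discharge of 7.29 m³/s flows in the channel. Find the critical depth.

At critical depth, Q² T / (g A³) = 1, i.e. A³/T = Q²/g = 7.29²/9.81 = 5.417.
Trying y = 1.4 m: A³/T = 9.81 — too large.
Trying y = 0.904 m: A³/T = 1.832 — too small.
Trying y = 1.2 m: A³/T = 5.443 — matches.

y_c = 1.2 m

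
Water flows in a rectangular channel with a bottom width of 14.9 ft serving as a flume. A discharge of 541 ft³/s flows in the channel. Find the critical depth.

y_c = 3.45 ft

For a rectangular channel, critical depth y_c = (q²/g)^(1/3) where q = Q/b = 541/14.9 = 36.31 ft²/s.
So y_c = (36.31²/32.2)^(1/3) = 3.45 ft.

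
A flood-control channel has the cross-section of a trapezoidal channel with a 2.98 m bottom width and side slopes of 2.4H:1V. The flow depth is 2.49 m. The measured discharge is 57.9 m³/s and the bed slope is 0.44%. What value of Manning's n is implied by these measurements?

With bottom width b = 2.98 m and side slope z = 2.4: A = (b + zy)y = (2.98 + 2.4×2.49)×2.49 = 22.3 m²; P = b + 2y√(1+z²) = 2.98 + 2×2.49×2.6 = 15.93 m.
Hydraulic radius R = A/P = 22.3/15.93 = 1.4 m.
Rearranging Manning's equation: n = (1/Q) A R^(2/3) S^(1/2) = (1/57.9) × 22.3 × 1.4^(2/3) × √0.0044 = 0.032.

n = 0.032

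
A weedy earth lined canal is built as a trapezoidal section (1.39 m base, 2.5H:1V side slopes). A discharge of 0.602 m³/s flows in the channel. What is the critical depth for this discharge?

At critical depth, Q² T / (g A³) = 1, i.e. A³/T = Q²/g = 0.602²/9.81 = 0.03694.
At y = 0.254 m: A³/T = 0.05116 — too large.
At y = 0.172 m: A³/T = 0.01363 — too small.
At y = 0.231 m: A³/T = 0.03689 — close enough.

y_c = 0.231 m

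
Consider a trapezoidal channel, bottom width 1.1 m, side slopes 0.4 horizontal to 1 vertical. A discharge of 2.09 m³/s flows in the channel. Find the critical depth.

At critical depth, Q² T / (g A³) = 1, i.e. A³/T = Q²/g = 2.09²/9.81 = 0.4453.
Try y = 0.775 m: A³/T = 0.7586 — high.
Try y = 0.585 m: A³/T = 0.3031 — low.
Try y = 0.659 m: A³/T = 0.4459 — matches.

y_c = 0.659 m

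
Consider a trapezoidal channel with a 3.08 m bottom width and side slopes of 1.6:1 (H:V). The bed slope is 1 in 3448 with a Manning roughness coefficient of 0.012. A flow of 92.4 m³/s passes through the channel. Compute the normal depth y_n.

Manning's equation rearranged: A R^(2/3) = nQ / (1·√S) = 0.012 × 92.4 / (√0.00029) = 65.11.
Trying y = 3.48 m: A R^(2/3) = 45.46 — short.
Trying y = 5.12 m: A R^(2/3) = 108.5 — over.
Trying y = 4.09 m: A R^(2/3) = 65.08 — close enough.

y_n = 4.09 m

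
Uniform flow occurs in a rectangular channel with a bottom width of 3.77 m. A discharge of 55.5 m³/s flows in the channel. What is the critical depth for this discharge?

For a rectangular channel, critical depth y_c = (q²/g)^(1/3) where q = Q/b = 55.5/3.77 = 14.72 m²/s.
So y_c = (14.72²/9.81)^(1/3) = 2.81 m.

y_c = 2.81 m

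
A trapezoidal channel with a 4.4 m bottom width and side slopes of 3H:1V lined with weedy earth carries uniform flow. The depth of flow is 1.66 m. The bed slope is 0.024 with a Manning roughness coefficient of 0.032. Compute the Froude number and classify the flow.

supercritical

With bottom width b = 4.4 m and side slope z = 3: A = (b + zy)y = (4.4 + 3×1.66)×1.66 = 15.57 m²; P = b + 2y√(1+z²) = 4.4 + 2×1.66×3.162 = 14.9 m.
Hydraulic radius R = A/P = 15.57/14.9 = 1.045 m.
V = (1/n) R^(2/3) √S = (1/0.032) × 1.045^(2/3) × √0.024 = 4.986 m/s. Hydraulic depth D_h = A/T = 15.57/14.36 = 1.084 m.
Froude number Fr = V/√(g·D_h) = 4.986/√(9.81×1.084) = 1.53, which is greater than 1, so the flow is supercritical.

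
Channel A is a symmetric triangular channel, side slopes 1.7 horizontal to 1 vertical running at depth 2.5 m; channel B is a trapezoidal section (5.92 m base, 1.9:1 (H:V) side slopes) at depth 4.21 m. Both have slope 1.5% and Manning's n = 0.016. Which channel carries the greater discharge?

Channel A: For a triangular section with side slope z = 1.7: A = zy² = 1.7×2.5² = 10.62 m²; P = 2y√(1+z²) = 2×2.5×1.972 = 9.862 m. Hydraulic radius R = A/P = 10.62/9.862 = 1.077 m. Q_A = (1/0.016)·10.62·1.077^(2/3)·√0.015 = 85.48 m³/s.
Channel B: With bottom width b = 5.92 m and side slope z = 1.9: A = (b + zy)y = (5.92 + 1.9×4.21)×4.21 = 58.6 m²; P = b + 2y√(1+z²) = 5.92 + 2×4.21×2.147 = 24 m. Hydraulic radius R = A/P = 58.6/24 = 2.442 m. Q_B = (1/0.016)·58.6·2.442^(2/3)·√0.015 = 813.4 m³/s.
Q_A = 85.48 m³/s vs Q_B = 813.4 m³/s, so channel B carries more.

channel B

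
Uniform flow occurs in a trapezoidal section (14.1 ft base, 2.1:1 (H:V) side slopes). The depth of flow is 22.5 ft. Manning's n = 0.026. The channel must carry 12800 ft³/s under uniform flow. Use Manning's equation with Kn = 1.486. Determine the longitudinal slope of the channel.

With bottom width b = 14.1 ft and side slope z = 2.1: A = (b + zy)y = (14.1 + 2.1×22.5)×22.5 = 1380 ft²; P = b + 2y√(1+z²) = 14.1 + 2×22.5×2.326 = 118.8 ft.
Hydraulic radius R = A/P = 1380/118.8 = 11.62 ft.
From Manning's equation, S = [nQ / (1.486 A R^(2/3))]² = [0.026 × 12800 / (1.486 × 1380 × 11.62^(2/3))]² = 0.001.

S = 0.001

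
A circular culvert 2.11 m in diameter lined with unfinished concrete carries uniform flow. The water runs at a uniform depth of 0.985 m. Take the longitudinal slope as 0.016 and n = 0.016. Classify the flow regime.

For a circular section of diameter D = 2.11 m at depth y = 0.985 m, the central angle is θ = 2 arccos(1 − 2y/D) = 3.009 rad. Then A = (D²/8)(θ − sin θ) = 1.601 m² and P = Dθ/2 = 3.174 m.
Hydraulic radius R = A/P = 1.601/3.174 = 0.5043 m.
V = (1/n) R^(2/3) √S = (1/0.016) × 0.5043^(2/3) × √0.016 = 5.009 m/s. Hydraulic depth D_h = A/T = 1.601/2.105 = 0.7603 m.
Froude number Fr = V/√(g·D_h) = 5.009/√(9.81×0.7603) = 1.83, which is greater than 1, so the flow is supercritical.

supercritical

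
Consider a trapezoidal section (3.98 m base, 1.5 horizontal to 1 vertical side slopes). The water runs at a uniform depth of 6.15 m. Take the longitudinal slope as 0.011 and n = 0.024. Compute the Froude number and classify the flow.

supercritical

With bottom width b = 3.98 m and side slope z = 1.5: A = (b + zy)y = (3.98 + 1.5×6.15)×6.15 = 81.21 m²; P = b + 2y√(1+z²) = 3.98 + 2×6.15×1.803 = 26.15 m.
Hydraulic radius R = A/P = 81.21/26.15 = 3.105 m.
V = (1/n) R^(2/3) √S = (1/0.024) × 3.105^(2/3) × √0.011 = 9.301 m/s. Hydraulic depth D_h = A/T = 81.21/22.43 = 3.621 m.
Froude number Fr = V/√(g·D_h) = 9.301/√(9.81×3.621) = 1.56, which is greater than 1, so the flow is supercritical.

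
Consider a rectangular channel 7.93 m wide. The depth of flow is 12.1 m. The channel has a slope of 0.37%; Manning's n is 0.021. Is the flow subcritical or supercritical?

subcritical

Flow area A = b·y = 7.93 × 12.1 = 95.95 m². Wetted perimeter P = b + 2y = 7.93 + 2×12.1 = 32.13 m.
Hydraulic radius R = A/P = 95.95/32.13 = 2.986 m.
V = (1/n) R^(2/3) √S = (1/0.021) × 2.986^(2/3) × √0.0037 = 6.007 m/s. Hydraulic depth D_h = A/T = 95.95/7.93 = 12.1 m.
Froude number Fr = V/√(g·D_h) = 6.007/√(9.81×12.1) = 0.551, which is less than 1, so the flow is subcritical.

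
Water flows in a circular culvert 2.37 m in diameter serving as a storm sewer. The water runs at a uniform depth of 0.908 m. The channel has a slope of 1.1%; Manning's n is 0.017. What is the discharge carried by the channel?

For a circular section of diameter D = 2.37 m at depth y = 0.908 m, the central angle is θ = 2 arccos(1 − 2y/D) = 2.67 rad. Then A = (D²/8)(θ − sin θ) = 1.555 m² and P = Dθ/2 = 3.164 m.
Hydraulic radius R = A/P = 1.555/3.164 = 0.4916 m.
Manning's equation: Q = (1/n) A R^(2/3) S^(1/2) = (1/0.017) × 1.555 × 0.4916^(2/3) × 0.011^(1/2) = 5.98 m³/s.

Q = 5.98 m³/s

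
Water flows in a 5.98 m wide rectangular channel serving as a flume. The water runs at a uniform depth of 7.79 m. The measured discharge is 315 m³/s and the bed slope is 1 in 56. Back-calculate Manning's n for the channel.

Flow area A = b·y = 5.98 × 7.79 = 46.58 m². Wetted perimeter P = b + 2y = 5.98 + 2×7.79 = 21.56 m.
Hydraulic radius R = A/P = 46.58/21.56 = 2.161 m.
Rearranging Manning's equation: n = (1/Q) A R^(2/3) S^(1/2) = (1/315) × 46.58 × 2.161^(2/3) × √0.01786 = 0.033.

n = 0.033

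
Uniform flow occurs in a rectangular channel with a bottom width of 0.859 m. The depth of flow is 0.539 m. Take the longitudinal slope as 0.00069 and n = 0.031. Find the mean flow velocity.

Flow area A = b·y = 0.859 × 0.539 = 0.463 m². Wetted perimeter P = b + 2y = 0.859 + 2×0.539 = 1.937 m.
Hydraulic radius R = A/P = 0.463/1.937 = 0.239 m.
From Manning's equation, V = (1/n) R^(2/3) S^(1/2) = (1/0.031) × 0.239^(2/3) × 0.00069^(1/2) = 0.326 m/s.

V = 0.326 m/s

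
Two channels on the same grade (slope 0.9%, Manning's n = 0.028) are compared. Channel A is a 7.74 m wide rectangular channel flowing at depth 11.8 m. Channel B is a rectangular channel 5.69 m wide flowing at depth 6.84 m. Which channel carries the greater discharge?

Channel A: Flow area A = b·y = 7.74 × 11.8 = 91.33 m². Wetted perimeter P = b + 2y = 7.74 + 2×11.8 = 31.34 m. Hydraulic radius R = A/P = 91.33/31.34 = 2.914 m. Q_A = (1/0.028)·91.33·2.914^(2/3)·√0.009 = 631.3 m³/s.
Channel B: Flow area A = b·y = 5.69 × 6.84 = 38.92 m². Wetted perimeter P = b + 2y = 5.69 + 2×6.84 = 19.37 m. Hydraulic radius R = A/P = 38.92/19.37 = 2.009 m. Q_B = (1/0.028)·38.92·2.009^(2/3)·√0.009 = 210 m³/s.
Q_A = 631.3 m³/s vs Q_B = 210 m³/s, so channel A carries more.

channel A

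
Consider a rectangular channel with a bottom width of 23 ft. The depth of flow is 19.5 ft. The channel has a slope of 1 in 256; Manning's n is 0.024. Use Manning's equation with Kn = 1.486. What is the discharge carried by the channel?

Flow area A = b·y = 23 × 19.5 = 448.5 ft². Wetted perimeter P = b + 2y = 23 + 2×19.5 = 62 ft.
Hydraulic radius R = A/P = 448.5/62 = 7.234 ft.
Manning's equation: Q = (1.486/n) A R^(2/3) S^(1/2) = (1.486/0.024) × 448.5 × 7.234^(2/3) × 0.003906^(1/2) = 6490 ft³/s.

Q = 6490 ft³/s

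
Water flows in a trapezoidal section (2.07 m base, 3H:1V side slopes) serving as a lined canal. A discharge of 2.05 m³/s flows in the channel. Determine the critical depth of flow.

At critical depth, Q² T / (g A³) = 1, i.e. A³/T = Q²/g = 2.05²/9.81 = 0.4284.
Try y = 0.289 m: A³/T = 0.1608 — short.
Try y = 0.451 m: A³/T = 0.7703 — over.
Try y = 0.383 m: A³/T = 0.429 — close enough.

y_c = 0.383 m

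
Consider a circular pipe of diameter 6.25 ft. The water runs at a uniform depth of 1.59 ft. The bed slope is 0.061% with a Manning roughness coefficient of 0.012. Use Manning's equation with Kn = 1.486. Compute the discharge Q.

For a circular section of diameter D = 6.25 ft at depth y = 1.59 ft, the central angle is θ = 2 arccos(1 − 2y/D) = 2.115 rad. Then A = (D²/8)(θ − sin θ) = 6.147 ft² and P = Dθ/2 = 6.608 ft.
Hydraulic radius R = A/P = 6.147/6.608 = 0.9302 ft.
Manning's equation: Q = (1.486/n) A R^(2/3) S^(1/2) = (1.486/0.012) × 6.147 × 0.9302^(2/3) × 0.00061^(1/2) = 17.9 ft³/s.

Q = 17.9 ft³/s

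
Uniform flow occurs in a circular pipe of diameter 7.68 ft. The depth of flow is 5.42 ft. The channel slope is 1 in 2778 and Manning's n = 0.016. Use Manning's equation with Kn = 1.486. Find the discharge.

For a circular section of diameter D = 7.68 ft at depth y = 5.42 ft, the central angle is θ = 2 arccos(1 − 2y/D) = 3.99 rad. Then A = (D²/8)(θ − sin θ) = 34.95 ft² and P = Dθ/2 = 15.32 ft.
Hydraulic radius R = A/P = 34.95/15.32 = 2.281 ft.
Manning's equation: Q = (1.486/n) A R^(2/3) S^(1/2) = (1.486/0.016) × 34.95 × 2.281^(2/3) × 0.00036^(1/2) = 107 ft³/s.

Q = 107 ft³/s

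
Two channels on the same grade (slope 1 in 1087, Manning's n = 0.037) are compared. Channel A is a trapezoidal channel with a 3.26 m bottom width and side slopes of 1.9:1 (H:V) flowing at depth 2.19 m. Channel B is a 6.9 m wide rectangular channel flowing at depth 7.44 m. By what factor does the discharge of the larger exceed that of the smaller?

Channel A: With bottom width b = 3.26 m and side slope z = 1.9: A = (b + zy)y = (3.26 + 1.9×2.19)×2.19 = 16.25 m²; P = b + 2y√(1+z²) = 3.26 + 2×2.19×2.147 = 12.66 m. Hydraulic radius R = A/P = 16.25/12.66 = 1.283 m. Q_A = (1/0.037)·16.25·1.283^(2/3)·√0.00092 = 15.73 m³/s.
Channel B: Flow area A = b·y = 6.9 × 7.44 = 51.34 m². Wetted perimeter P = b + 2y = 6.9 + 2×7.44 = 21.78 m. Hydraulic radius R = A/P = 51.34/21.78 = 2.357 m. Q_B = (1/0.037)·51.34·2.357^(2/3)·√0.00092 = 74.53 m³/s.
The larger discharge is 74.53 m³/s and the smaller is 15.73 m³/s; the ratio is 4.74.

4.74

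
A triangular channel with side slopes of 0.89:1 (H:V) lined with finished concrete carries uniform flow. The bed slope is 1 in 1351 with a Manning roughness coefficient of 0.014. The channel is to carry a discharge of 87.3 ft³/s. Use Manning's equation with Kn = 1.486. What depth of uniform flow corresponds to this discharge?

y_n = 4.94 ft

Manning's equation rearranged: A R^(2/3) = nQ / (1.486·√S) = 0.014 × 87.3 / (1.486 × √0.0007402) = 30.23.
Try y = 6.3 ft: A R^(2/3) = 57.82 — too large.
Try y = 3.76 ft: A R^(2/3) = 14.6 — too small.
Try y = 4.94 ft: A R^(2/3) = 30.23 — ≈ 30.23.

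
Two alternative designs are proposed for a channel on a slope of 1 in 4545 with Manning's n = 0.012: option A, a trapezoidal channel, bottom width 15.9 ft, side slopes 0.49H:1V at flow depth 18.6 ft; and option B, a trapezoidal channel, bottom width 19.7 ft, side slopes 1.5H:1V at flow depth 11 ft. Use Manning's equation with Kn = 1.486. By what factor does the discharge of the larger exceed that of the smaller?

1.33

Channel A: With bottom width b = 15.9 ft and side slope z = 0.49: A = (b + zy)y = (15.9 + 0.49×18.6)×18.6 = 465.3 ft²; P = b + 2y√(1+z²) = 15.9 + 2×18.6×1.114 = 57.33 ft. Hydraulic radius R = A/P = 465.3/57.33 = 8.116 ft. Q_A = (1.486/0.012)·465.3·8.116^(2/3)·√0.00022 = 3451 ft³/s.
Channel B: With bottom width b = 19.7 ft and side slope z = 1.5: A = (b + zy)y = (19.7 + 1.5×11)×11 = 398.2 ft²; P = b + 2y√(1+z²) = 19.7 + 2×11×1.803 = 59.36 ft. Hydraulic radius R = A/P = 398.2/59.36 = 6.708 ft. Q_B = (1.486/0.012)·398.2·6.708^(2/3)·√0.00022 = 2602 ft³/s.
The larger discharge is 3451 ft³/s and the smaller is 2602 ft³/s; the ratio is 1.33.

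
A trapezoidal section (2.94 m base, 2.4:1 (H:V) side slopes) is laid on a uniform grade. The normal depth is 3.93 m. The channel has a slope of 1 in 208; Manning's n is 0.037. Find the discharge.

With bottom width b = 2.94 m and side slope z = 2.4: A = (b + zy)y = (2.94 + 2.4×3.93)×3.93 = 48.62 m²; P = b + 2y√(1+z²) = 2.94 + 2×3.93×2.6 = 23.38 m.
Hydraulic radius R = A/P = 48.62/23.38 = 2.08 m.
Manning's equation: Q = (1/n) A R^(2/3) S^(1/2) = (1/0.037) × 48.62 × 2.08^(2/3) × 0.004808^(1/2) = 148 m³/s.

Q = 148 m³/s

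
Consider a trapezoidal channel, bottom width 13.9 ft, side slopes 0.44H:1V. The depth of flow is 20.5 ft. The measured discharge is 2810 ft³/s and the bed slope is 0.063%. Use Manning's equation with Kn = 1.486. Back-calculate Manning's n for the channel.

With bottom width b = 13.9 ft and side slope z = 0.44: A = (b + zy)y = (13.9 + 0.44×20.5)×20.5 = 469.9 ft²; P = b + 2y√(1+z²) = 13.9 + 2×20.5×1.093 = 58.69 ft.
Hydraulic radius R = A/P = 469.9/58.69 = 8.005 ft.
Rearranging Manning's equation: n = (1.486/Q) A R^(2/3) S^(1/2) = (1.486/2810) × 469.9 × 8.005^(2/3) × √0.00063 = 0.025.

n = 0.025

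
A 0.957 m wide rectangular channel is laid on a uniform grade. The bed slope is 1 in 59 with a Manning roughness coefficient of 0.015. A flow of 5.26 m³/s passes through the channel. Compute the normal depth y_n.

y_n = 1.28 m

Manning's equation rearranged: A R^(2/3) = nQ / (1·√S) = 0.015 × 5.26 / (√0.01695) = 0.606.
Try y = 0.972 m: A R^(2/3) = 0.4358 — low.
Try y = 1.43 m: A R^(2/3) = 0.6907 — high.
Try y = 1.28 m: A R^(2/3) = 0.6064 — ≈ 0.606.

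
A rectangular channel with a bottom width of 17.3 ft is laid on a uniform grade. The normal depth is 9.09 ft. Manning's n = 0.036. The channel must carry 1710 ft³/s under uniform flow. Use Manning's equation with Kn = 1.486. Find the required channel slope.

S = 0.00953

Flow area A = b·y = 17.3 × 9.09 = 157.3 ft². Wetted perimeter P = b + 2y = 17.3 + 2×9.09 = 35.48 ft.
Hydraulic radius R = A/P = 157.3/35.48 = 4.432 ft.
From Manning's equation, S = [nQ / (1.486 A R^(2/3))]² = [0.036 × 1710 / (1.486 × 157.3 × 4.432^(2/3))]² = 0.00953.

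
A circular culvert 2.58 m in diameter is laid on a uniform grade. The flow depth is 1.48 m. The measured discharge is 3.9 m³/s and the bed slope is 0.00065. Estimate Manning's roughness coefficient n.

n = 0.016

For a circular section of diameter D = 2.58 m at depth y = 1.48 m, the central angle is θ = 2 arccos(1 − 2y/D) = 3.437 rad. Then A = (D²/8)(θ − sin θ) = 3.102 m² and P = Dθ/2 = 4.434 m.
Hydraulic radius R = A/P = 3.102/4.434 = 0.6997 m.
Rearranging Manning's equation: n = (1/Q) A R^(2/3) S^(1/2) = (1/3.9) × 3.102 × 0.6997^(2/3) × √0.00065 = 0.016.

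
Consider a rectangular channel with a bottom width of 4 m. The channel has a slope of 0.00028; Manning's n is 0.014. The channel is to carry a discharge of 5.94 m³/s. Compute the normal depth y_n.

Manning's equation rearranged: A R^(2/3) = nQ / (1·√S) = 0.014 × 5.94 / (√0.00028) = 4.97.
At y = 1.75 m: A R^(2/3) = 6.685 — over.
At y = 1.06 m: A R^(2/3) = 3.32 — short.
At y = 1.41 m: A R^(2/3) = 4.969 — matches.

y_n = 1.41 m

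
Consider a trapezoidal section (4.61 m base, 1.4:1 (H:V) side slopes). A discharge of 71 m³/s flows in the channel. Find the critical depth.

At critical depth, Q² T / (g A³) = 1, i.e. A³/T = Q²/g = 71²/9.81 = 513.9.
At y = 2.89 m: A³/T = 1232 — too large.
At y = 2.28 m: A³/T = 512 — close enough.

y_c = 2.28 m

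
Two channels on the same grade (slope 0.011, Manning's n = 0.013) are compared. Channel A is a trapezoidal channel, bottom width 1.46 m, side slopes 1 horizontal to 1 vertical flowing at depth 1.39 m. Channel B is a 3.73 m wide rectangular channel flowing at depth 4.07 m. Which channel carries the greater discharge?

Channel A: With bottom width b = 1.46 m and side slope z = 1: A = (b + zy)y = (1.46 + 1×1.39)×1.39 = 3.961 m²; P = b + 2y√(1+z²) = 1.46 + 2×1.39×1.414 = 5.392 m. Hydraulic radius R = A/P = 3.961/5.392 = 0.7348 m. Q_A = (1/0.013)·3.961·0.7348^(2/3)·√0.011 = 26.02 m³/s.
Channel B: Flow area A = b·y = 3.73 × 4.07 = 15.18 m². Wetted perimeter P = b + 2y = 3.73 + 2×4.07 = 11.87 m. Hydraulic radius R = A/P = 15.18/11.87 = 1.279 m. Q_B = (1/0.013)·15.18·1.279^(2/3)·√0.011 = 144.3 m³/s.
Q_A = 26.02 m³/s vs Q_B = 144.3 m³/s, so channel B carries more.

channel B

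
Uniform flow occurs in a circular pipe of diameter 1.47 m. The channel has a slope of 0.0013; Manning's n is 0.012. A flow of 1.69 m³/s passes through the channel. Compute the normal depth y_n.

y_n = 0.86 m

Manning's equation rearranged: A R^(2/3) = nQ / (1·√S) = 0.012 × 1.69 / (√0.0013) = 0.5625.
Trying y = 0.688 m: A R^(2/3) = 0.3886 — too small.
Trying y = 1.04 m: A R^(2/3) = 0.7392 — too large.
Trying y = 0.86 m: A R^(2/3) = 0.5626 — matches.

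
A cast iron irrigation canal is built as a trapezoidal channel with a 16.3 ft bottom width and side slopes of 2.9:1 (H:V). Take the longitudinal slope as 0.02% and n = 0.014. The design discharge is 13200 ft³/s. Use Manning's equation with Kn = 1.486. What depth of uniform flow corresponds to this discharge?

y_n = 21.7 ft

Manning's equation rearranged: A R^(2/3) = nQ / (1.486·√S) = 0.014 × 13200 / (1.486 × √0.0002) = 8794.
Trying y = 27.4 ft: A R^(2/3) = 15410 — high.
Trying y = 17.2 ft: A R^(2/3) = 5050 — low.
Trying y = 21.7 ft: A R^(2/3) = 8762 — ≈ 8794.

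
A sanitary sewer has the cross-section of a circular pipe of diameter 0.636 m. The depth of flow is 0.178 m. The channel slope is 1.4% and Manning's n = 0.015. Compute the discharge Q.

For a circular section of diameter D = 0.636 m at depth y = 0.178 m, the central angle is θ = 2 arccos(1 − 2y/D) = 2.23 rad. Then A = (D²/8)(θ − sin θ) = 0.07277 m² and P = Dθ/2 = 0.7091 m.
Hydraulic radius R = A/P = 0.07277/0.7091 = 0.1026 m.
Manning's equation: Q = (1/n) A R^(2/3) S^(1/2) = (1/0.015) × 0.07277 × 0.1026^(2/3) × 0.014^(1/2) = 0.126 m³/s.

Q = 0.126 m³/s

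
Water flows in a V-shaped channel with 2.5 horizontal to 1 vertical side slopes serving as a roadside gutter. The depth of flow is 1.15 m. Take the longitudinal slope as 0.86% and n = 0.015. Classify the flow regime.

For a triangular section with side slope z = 2.5: A = zy² = 2.5×1.15² = 3.306 m²; P = 2y√(1+z²) = 2×1.15×2.693 = 6.193 m.
Hydraulic radius R = A/P = 3.306/6.193 = 0.5339 m.
V = (1/n) R^(2/3) √S = (1/0.015) × 0.5339^(2/3) × √0.0086 = 4.069 m/s. Hydraulic depth D_h = A/T = 3.306/5.75 = 0.575 m.
Froude number Fr = V/√(g·D_h) = 4.069/√(9.81×0.575) = 1.71, which is greater than 1, so the flow is supercritical.

supercritical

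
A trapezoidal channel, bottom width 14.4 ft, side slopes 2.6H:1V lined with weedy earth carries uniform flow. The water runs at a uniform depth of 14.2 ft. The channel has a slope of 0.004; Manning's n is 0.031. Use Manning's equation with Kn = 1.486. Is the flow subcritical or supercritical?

With bottom width b = 14.4 ft and side slope z = 2.6: A = (b + zy)y = (14.4 + 2.6×14.2)×14.2 = 728.7 ft²; P = b + 2y√(1+z²) = 14.4 + 2×14.2×2.786 = 93.51 ft.
Hydraulic radius R = A/P = 728.7/93.51 = 7.793 ft.
V = (1.486/n) R^(2/3) √S = (1.486/0.031) × 7.793^(2/3) × √0.004 = 11.92 ft/s. Hydraulic depth D_h = A/T = 728.7/88.24 = 8.259 ft.
Froude number Fr = V/√(g·D_h) = 11.92/√(32.2×8.259) = 0.731, which is less than 1, so the flow is subcritical.

subcritical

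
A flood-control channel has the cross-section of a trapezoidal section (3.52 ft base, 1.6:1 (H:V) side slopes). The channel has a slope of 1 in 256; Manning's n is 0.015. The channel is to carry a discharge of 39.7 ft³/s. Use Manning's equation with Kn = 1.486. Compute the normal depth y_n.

y_n = 1.28 ft

Manning's equation rearranged: A R^(2/3) = nQ / (1.486·√S) = 0.015 × 39.7 / (1.486 × √0.003906) = 6.412.
At y = 1.4 ft: A R^(2/3) = 7.606 — high.
At y = 0.904 ft: A R^(2/3) = 3.361 — low.
At y = 1.28 ft: A R^(2/3) = 6.413 — close enough.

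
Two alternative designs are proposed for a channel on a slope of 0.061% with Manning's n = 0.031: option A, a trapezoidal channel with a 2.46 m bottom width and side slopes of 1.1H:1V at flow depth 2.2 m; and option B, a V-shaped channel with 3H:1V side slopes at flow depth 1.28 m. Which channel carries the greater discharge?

Channel A: With bottom width b = 2.46 m and side slope z = 1.1: A = (b + zy)y = (2.46 + 1.1×2.2)×2.2 = 10.74 m²; P = b + 2y√(1+z²) = 2.46 + 2×2.2×1.487 = 9.001 m. Hydraulic radius R = A/P = 10.74/9.001 = 1.193 m. Q_A = (1/0.031)·10.74·1.193^(2/3)·√0.00061 = 9.62 m³/s.
Channel B: For a triangular section with side slope z = 3: A = zy² = 3×1.28² = 4.915 m²; P = 2y√(1+z²) = 2×1.28×3.162 = 8.095 m. Hydraulic radius R = A/P = 4.915/8.095 = 0.6072 m. Q_B = (1/0.031)·4.915·0.6072^(2/3)·√0.00061 = 2.808 m³/s.
Q_A = 9.62 m³/s vs Q_B = 2.808 m³/s, so channel A carries more.

channel A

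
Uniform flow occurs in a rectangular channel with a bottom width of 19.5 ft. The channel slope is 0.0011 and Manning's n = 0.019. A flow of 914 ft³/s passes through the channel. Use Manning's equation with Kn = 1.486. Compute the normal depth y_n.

y_n = 7.06 ft

Manning's equation rearranged: A R^(2/3) = nQ / (1.486·√S) = 0.019 × 914 / (1.486 × √0.0011) = 352.4.
Trying y = 5.54 ft: A R^(2/3) = 250.6 — low.
Trying y = 8.4 ft: A R^(2/3) = 447.3 — high.
Trying y = 7.06 ft: A R^(2/3) = 352.4 — ≈ 352.4.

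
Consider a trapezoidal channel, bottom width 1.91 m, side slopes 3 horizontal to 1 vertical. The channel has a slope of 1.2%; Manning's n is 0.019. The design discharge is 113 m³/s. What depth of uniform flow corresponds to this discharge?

y_n = 2.14 m

Manning's equation rearranged: A R^(2/3) = nQ / (1·√S) = 0.019 × 113 / (√0.012) = 19.6.
At y = 1.71 m: A R^(2/3) = 11.6 — short.
At y = 2.56 m: A R^(2/3) = 30.08 — over.
At y = 2.14 m: A R^(2/3) = 19.61 — matches.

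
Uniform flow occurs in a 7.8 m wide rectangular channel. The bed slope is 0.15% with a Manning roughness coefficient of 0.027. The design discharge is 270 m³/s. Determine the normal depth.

Manning's equation rearranged: A R^(2/3) = nQ / (1·√S) = 0.027 × 270 / (√0.0015) = 188.2.
Try y = 8.24 m: A R^(2/3) = 123 — short.
Try y = 13.5 m: A R^(2/3) = 220.3 — over.
Try y = 11.8 m: A R^(2/3) = 188.5 — ≈ 188.2.

y_n = 11.8 m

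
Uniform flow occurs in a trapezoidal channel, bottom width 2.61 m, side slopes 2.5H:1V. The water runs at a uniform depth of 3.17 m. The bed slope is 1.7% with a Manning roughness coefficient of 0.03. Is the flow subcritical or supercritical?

supercritical

With bottom width b = 2.61 m and side slope z = 2.5: A = (b + zy)y = (2.61 + 2.5×3.17)×3.17 = 33.4 m²; P = b + 2y√(1+z²) = 2.61 + 2×3.17×2.693 = 19.68 m.
Hydraulic radius R = A/P = 33.4/19.68 = 1.697 m.
V = (1/n) R^(2/3) √S = (1/0.03) × 1.697^(2/3) × √0.017 = 6.183 m/s. Hydraulic depth D_h = A/T = 33.4/18.46 = 1.809 m.
Froude number Fr = V/√(g·D_h) = 6.183/√(9.81×1.809) = 1.47, which is greater than 1, so the flow is supercritical.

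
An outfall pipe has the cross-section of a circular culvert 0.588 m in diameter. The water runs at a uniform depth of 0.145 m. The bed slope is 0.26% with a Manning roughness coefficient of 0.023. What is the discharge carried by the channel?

Q = 0.0224 m³/s

For a circular section of diameter D = 0.588 m at depth y = 0.145 m, the central angle is θ = 2 arccos(1 − 2y/D) = 2.079 rad. Then A = (D²/8)(θ − sin θ) = 0.05207 m² and P = Dθ/2 = 0.6111 m.
Hydraulic radius R = A/P = 0.05207/0.6111 = 0.08521 m.
Manning's equation: Q = (1/n) A R^(2/3) S^(1/2) = (1/0.023) × 0.05207 × 0.08521^(2/3) × 0.0026^(1/2) = 0.0224 m³/s.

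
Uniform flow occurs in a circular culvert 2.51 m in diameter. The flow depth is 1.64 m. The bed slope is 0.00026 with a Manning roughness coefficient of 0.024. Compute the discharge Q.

For a circular section of diameter D = 2.51 m at depth y = 1.64 m, the central angle is θ = 2 arccos(1 − 2y/D) = 3.765 rad. Then A = (D²/8)(θ − sin θ) = 3.425 m² and P = Dθ/2 = 4.725 m.
Hydraulic radius R = A/P = 3.425/4.725 = 0.7248 m.
Manning's equation: Q = (1/n) A R^(2/3) S^(1/2) = (1/0.024) × 3.425 × 0.7248^(2/3) × 0.00026^(1/2) = 1.86 m³/s.

Q = 1.86 m³/s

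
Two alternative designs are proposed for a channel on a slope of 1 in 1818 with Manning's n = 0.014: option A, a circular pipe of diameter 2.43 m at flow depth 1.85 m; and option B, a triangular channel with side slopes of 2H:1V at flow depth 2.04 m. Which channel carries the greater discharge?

Channel A: For a circular section of diameter D = 2.43 m at depth y = 1.85 m, the central angle is θ = 2 arccos(1 − 2y/D) = 4.241 rad. Then A = (D²/8)(θ − sin θ) = 3.788 m² and P = Dθ/2 = 5.153 m. Hydraulic radius R = A/P = 3.788/5.153 = 0.7351 m. Q_A = (1/0.014)·3.788·0.7351^(2/3)·√0.0005501 = 5.17 m³/s.
Channel B: For a triangular section with side slope z = 2: A = zy² = 2×2.04² = 8.323 m²; P = 2y√(1+z²) = 2×2.04×2.236 = 9.123 m. Hydraulic radius R = A/P = 8.323/9.123 = 0.9123 m. Q_B = (1/0.014)·8.323·0.9123^(2/3)·√0.0005501 = 13.12 m³/s.
Q_A = 5.17 m³/s vs Q_B = 13.12 m³/s, so channel B carries more.

channel B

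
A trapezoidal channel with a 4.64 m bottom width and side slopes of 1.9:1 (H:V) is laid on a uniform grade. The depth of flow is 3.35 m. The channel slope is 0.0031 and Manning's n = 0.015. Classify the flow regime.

With bottom width b = 4.64 m and side slope z = 1.9: A = (b + zy)y = (4.64 + 1.9×3.35)×3.35 = 36.87 m²; P = b + 2y√(1+z²) = 4.64 + 2×3.35×2.147 = 19.03 m.
Hydraulic radius R = A/P = 36.87/19.03 = 1.938 m.
V = (1/n) R^(2/3) √S = (1/0.015) × 1.938^(2/3) × √0.0031 = 5.769 m/s. Hydraulic depth D_h = A/T = 36.87/17.37 = 2.122 m.
Froude number Fr = V/√(g·D_h) = 5.769/√(9.81×2.122) = 1.26, which is greater than 1, so the flow is supercritical.

supercritical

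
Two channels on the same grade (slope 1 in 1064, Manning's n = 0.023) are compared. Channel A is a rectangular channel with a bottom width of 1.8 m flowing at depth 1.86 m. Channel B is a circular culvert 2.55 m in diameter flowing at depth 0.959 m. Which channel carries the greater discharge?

channel A

Channel A: Flow area A = b·y = 1.8 × 1.86 = 3.348 m². Wetted perimeter P = b + 2y = 1.8 + 2×1.86 = 5.52 m. Hydraulic radius R = A/P = 3.348/5.52 = 0.6065 m. Q_A = (1/0.023)·3.348·0.6065^(2/3)·√0.0009398 = 3.198 m³/s.
Channel B: For a circular section of diameter D = 2.55 m at depth y = 0.959 m, the central angle is θ = 2 arccos(1 − 2y/D) = 2.641 rad. Then A = (D²/8)(θ − sin θ) = 1.756 m² and P = Dθ/2 = 3.367 m. Hydraulic radius R = A/P = 1.756/3.367 = 0.5216 m. Q_B = (1/0.023)·1.756·0.5216^(2/3)·√0.0009398 = 1.517 m³/s.
Q_A = 3.198 m³/s vs Q_B = 1.517 m³/s, so channel A carries more.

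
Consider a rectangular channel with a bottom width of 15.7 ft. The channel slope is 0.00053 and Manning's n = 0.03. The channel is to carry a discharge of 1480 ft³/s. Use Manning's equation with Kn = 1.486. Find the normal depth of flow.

Manning's equation rearranged: A R^(2/3) = nQ / (1.486·√S) = 0.03 × 1480 / (1.486 × √0.00053) = 1298.
Try y = 19.7 ft: A R^(2/3) = 976.9 — low.
Try y = 25.1 ft: A R^(2/3) = 1298 — matches.

y_n = 25.1 ft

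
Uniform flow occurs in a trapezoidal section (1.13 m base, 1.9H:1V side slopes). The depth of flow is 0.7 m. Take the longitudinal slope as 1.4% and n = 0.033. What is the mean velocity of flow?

V = 2 m/s

With bottom width b = 1.13 m and side slope z = 1.9: A = (b + zy)y = (1.13 + 1.9×0.7)×0.7 = 1.722 m²; P = b + 2y√(1+z²) = 1.13 + 2×0.7×2.147 = 4.136 m.
Hydraulic radius R = A/P = 1.722/4.136 = 0.4164 m.
From Manning's equation, V = (1/n) R^(2/3) S^(1/2) = (1/0.033) × 0.4164^(2/3) × 0.014^(1/2) = 2 m/s.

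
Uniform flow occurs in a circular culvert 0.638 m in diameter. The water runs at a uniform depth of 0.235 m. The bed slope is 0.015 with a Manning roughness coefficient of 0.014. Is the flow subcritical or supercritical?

supercritical

For a circular section of diameter D = 0.638 m at depth y = 0.235 m, the central angle is θ = 2 arccos(1 − 2y/D) = 2.609 rad. Then A = (D²/8)(θ − sin θ) = 0.1069 m² and P = Dθ/2 = 0.8322 m.
Hydraulic radius R = A/P = 0.1069/0.8322 = 0.1284 m.
V = (1/n) R^(2/3) √S = (1/0.014) × 0.1284^(2/3) × √0.015 = 2.227 m/s. Hydraulic depth D_h = A/T = 0.1069/0.6155 = 0.1737 m.
Froude number Fr = V/√(g·D_h) = 2.227/√(9.81×0.1737) = 1.71, which is greater than 1, so the flow is supercritical.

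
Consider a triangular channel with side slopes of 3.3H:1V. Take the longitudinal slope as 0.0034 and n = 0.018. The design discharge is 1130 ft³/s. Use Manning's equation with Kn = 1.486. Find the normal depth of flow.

y_n = 5.95 ft

Manning's equation rearranged: A R^(2/3) = nQ / (1.486·√S) = 0.018 × 1130 / (1.486 × √0.0034) = 234.7.
Trying y = 4.81 ft: A R^(2/3) = 133.1 — too small.
Trying y = 7.36 ft: A R^(2/3) = 413.8 — too large.
Trying y = 5.95 ft: A R^(2/3) = 234.7 — ≈ 234.7.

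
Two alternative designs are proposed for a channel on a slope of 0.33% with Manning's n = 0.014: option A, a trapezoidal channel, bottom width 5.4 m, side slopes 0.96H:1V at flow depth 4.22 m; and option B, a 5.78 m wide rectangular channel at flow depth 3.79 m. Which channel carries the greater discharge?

Channel A: With bottom width b = 5.4 m and side slope z = 0.96: A = (b + zy)y = (5.4 + 0.96×4.22)×4.22 = 39.88 m²; P = b + 2y√(1+z²) = 5.4 + 2×4.22×1.386 = 17.1 m. Hydraulic radius R = A/P = 39.88/17.1 = 2.332 m. Q_A = (1/0.014)·39.88·2.332^(2/3)·√0.0033 = 287.8 m³/s.
Channel B: Flow area A = b·y = 5.78 × 3.79 = 21.91 m². Wetted perimeter P = b + 2y = 5.78 + 2×3.79 = 13.36 m. Hydraulic radius R = A/P = 21.91/13.36 = 1.64 m. Q_B = (1/0.014)·21.91·1.64^(2/3)·√0.0033 = 125 m³/s.
Q_A = 287.8 m³/s vs Q_B = 125 m³/s, so channel A carries more.

channel A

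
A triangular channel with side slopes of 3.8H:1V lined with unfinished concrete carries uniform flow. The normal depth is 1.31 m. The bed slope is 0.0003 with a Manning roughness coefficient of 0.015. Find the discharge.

For a triangular section with side slope z = 3.8: A = zy² = 3.8×1.31² = 6.521 m²; P = 2y√(1+z²) = 2×1.31×3.929 = 10.29 m.
Hydraulic radius R = A/P = 6.521/10.29 = 0.6334 m.
Manning's equation: Q = (1/n) A R^(2/3) S^(1/2) = (1/0.015) × 6.521 × 0.6334^(2/3) × 0.0003^(1/2) = 5.55 m³/s.

Q = 5.55 m³/s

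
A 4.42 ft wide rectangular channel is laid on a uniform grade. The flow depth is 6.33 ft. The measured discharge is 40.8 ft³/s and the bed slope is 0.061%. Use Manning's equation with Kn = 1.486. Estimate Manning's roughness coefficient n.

n = 0.035

Flow area A = b·y = 4.42 × 6.33 = 27.98 ft². Wetted perimeter P = b + 2y = 4.42 + 2×6.33 = 17.08 ft.
Hydraulic radius R = A/P = 27.98/17.08 = 1.638 ft.
Rearranging Manning's equation: n = (1.486/Q) A R^(2/3) S^(1/2) = (1.486/40.8) × 27.98 × 1.638^(2/3) × √0.00061 = 0.035.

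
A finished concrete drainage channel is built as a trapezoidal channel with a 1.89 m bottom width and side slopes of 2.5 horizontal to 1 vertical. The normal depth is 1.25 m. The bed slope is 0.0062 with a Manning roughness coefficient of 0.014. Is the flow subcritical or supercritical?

supercritical

With bottom width b = 1.89 m and side slope z = 2.5: A = (b + zy)y = (1.89 + 2.5×1.25)×1.25 = 6.269 m²; P = b + 2y√(1+z²) = 1.89 + 2×1.25×2.693 = 8.621 m.
Hydraulic radius R = A/P = 6.269/8.621 = 0.7271 m.
V = (1/n) R^(2/3) √S = (1/0.014) × 0.7271^(2/3) × √0.0062 = 4.548 m/s. Hydraulic depth D_h = A/T = 6.269/8.14 = 0.7701 m.
Froude number Fr = V/√(g·D_h) = 4.548/√(9.81×0.7701) = 1.65, which is greater than 1, so the flow is supercritical.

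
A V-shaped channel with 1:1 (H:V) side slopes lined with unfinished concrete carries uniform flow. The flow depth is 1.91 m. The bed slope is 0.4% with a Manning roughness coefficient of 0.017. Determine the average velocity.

For a triangular section with side slope z = 1: A = zy² = 1×1.91² = 3.648 m²; P = 2y√(1+z²) = 2×1.91×1.414 = 5.402 m.
Hydraulic radius R = A/P = 3.648/5.402 = 0.6753 m.
From Manning's equation, V = (1/n) R^(2/3) S^(1/2) = (1/0.017) × 0.6753^(2/3) × 0.004^(1/2) = 2.86 m/s.

V = 2.86 m/s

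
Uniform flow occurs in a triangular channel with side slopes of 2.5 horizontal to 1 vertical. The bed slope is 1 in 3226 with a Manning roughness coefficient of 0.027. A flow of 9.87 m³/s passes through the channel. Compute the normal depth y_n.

Manning's equation rearranged: A R^(2/3) = nQ / (1·√S) = 0.027 × 9.87 / (√0.00031) = 15.14.
At y = 2.12 m: A R^(2/3) = 11.12 — too small.
At y = 2.38 m: A R^(2/3) = 15.13 — matches.

y_n = 2.38 m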